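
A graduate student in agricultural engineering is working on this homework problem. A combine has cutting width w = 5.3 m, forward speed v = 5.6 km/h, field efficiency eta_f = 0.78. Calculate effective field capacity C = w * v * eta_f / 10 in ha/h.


C = w * v * eta_f / 10
  = 5.3 * 5.6 * 0.78 / 10
  = 23.15 / 10
  = 2.32 ha/h


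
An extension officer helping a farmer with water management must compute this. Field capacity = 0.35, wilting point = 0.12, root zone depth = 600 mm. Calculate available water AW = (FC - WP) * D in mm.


AW = (FC - WP) * D
   = (0.35 - 0.12) * 600
   = 0.23 * 600
   = 138 mm


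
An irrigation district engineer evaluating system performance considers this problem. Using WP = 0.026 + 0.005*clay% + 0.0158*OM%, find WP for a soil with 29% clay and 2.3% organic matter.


WP = 0.026 + 0.005*29 + 0.0158*2.3
   = 0.026 + 0.1450 + 0.0363
   = 0.2073


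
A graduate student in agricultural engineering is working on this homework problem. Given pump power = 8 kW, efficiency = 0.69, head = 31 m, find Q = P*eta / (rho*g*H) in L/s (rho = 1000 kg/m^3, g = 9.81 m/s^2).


Q = (P * 1000 * eta) / (rho * g * H)
  = (8 * 1000 * 0.69) / (1000 * 9.81 * 31)
  = 5520 / 304110
  = 0.01815 m^3/s = 18.15 L/s


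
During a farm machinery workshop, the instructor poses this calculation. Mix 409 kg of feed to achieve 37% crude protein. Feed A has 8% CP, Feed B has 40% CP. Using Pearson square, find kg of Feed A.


parts_A = CP_b - target = 40 - 37 = 3
parts_B = target - CP_a = 37 - 8 = 29
total_parts = 3 + 29 = 32
Feed A = 409 * 3 / 32 = 38.34 kg
Feed B = 409 * 29 / 32 = 370.66 kg

38.34 kg


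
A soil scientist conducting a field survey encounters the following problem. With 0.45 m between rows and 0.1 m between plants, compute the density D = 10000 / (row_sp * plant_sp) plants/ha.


D = 10000 / (row_sp * plant_sp)
  = 10000 / (0.45 * 0.1)
  = 10000 / 0.0450
  = 222222.22 plants/ha


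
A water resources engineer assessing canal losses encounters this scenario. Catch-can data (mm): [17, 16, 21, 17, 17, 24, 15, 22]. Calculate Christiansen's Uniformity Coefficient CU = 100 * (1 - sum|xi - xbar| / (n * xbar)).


xbar = 149 / 8 = 18.625
sum|xi - xbar| = 22.250
CU = 100 * (1 - 22.250 / (8 * 18.625))
   = 100 * (1 - 0.1493)
   = 85.07%


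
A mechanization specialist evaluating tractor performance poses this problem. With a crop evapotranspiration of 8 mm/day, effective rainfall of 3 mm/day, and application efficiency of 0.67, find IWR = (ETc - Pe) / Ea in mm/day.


IWR = (ETc - Pe) / Ea
    = (8 - 3) / 0.67
    = 5 / 0.67
    = 7.46 mm/day


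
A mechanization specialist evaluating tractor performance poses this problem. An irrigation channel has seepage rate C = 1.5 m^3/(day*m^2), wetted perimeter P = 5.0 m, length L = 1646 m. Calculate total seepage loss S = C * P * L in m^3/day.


S = C * P * L
  = 1.5 * 5.0 * 1646
  = 12345 m^3/day


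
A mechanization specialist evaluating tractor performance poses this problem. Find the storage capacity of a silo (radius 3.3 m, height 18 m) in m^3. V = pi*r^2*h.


V = pi * r^2 * h
  = pi * 3.3^2 * 18
  = pi * 10.89 * 18
  = 615.81 m^3


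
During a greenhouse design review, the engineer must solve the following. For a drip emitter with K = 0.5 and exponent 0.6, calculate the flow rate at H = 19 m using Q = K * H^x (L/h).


Q = K * H^x
  = 0.5 * 19^0.6
  = 0.5 * 5.8513
  = 2.93 L/h


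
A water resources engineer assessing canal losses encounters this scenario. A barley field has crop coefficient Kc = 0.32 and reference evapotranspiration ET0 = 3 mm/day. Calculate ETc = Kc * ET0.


ETc = Kc * ET0
    = 0.32 * 3
    = 0.96 mm/day


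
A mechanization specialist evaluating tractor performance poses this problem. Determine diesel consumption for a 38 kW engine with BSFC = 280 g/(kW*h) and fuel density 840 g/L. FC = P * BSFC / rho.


FC = P * BSFC / rho_fuel
   = 38 * 280 / 840
   = 10640 / 840
   = 12.67 L/h


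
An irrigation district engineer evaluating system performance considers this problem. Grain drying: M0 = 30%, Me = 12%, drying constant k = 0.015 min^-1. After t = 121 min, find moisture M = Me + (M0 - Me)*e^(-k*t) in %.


M = Me + (M0 - Me) * e^(-k*t)
  = 12 + (30 - 12) * e^(-0.015*121)
  = 12 + 18 * e^(-1.815)
  = 12 + 18 * 0.16284
  = 12 + 2.9311
  = 14.93%


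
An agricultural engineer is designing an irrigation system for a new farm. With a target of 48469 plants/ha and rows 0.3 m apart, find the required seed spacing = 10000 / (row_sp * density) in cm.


spacing = 10000 / (row_sp * density)
        = 10000 / (0.3 * 48469)
        = 10000 / 14540.70
        = 0.68772 m = 68.77 cm


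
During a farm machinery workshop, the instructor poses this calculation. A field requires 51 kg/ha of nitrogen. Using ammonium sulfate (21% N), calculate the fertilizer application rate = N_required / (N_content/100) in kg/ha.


Rate = N_required / (N_content / 100)
     = 51 / (21 / 100)
     = 51 / 0.21
     = 242.86 kg/ha


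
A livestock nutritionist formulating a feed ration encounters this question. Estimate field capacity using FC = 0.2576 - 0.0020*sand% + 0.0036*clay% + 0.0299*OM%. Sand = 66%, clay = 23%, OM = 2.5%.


FC = 0.2576 - 0.0020*66 + 0.0036*23 + 0.0299*2.5
   = 0.2576 - 0.1320 + 0.0828 + 0.0748
   = 0.2832


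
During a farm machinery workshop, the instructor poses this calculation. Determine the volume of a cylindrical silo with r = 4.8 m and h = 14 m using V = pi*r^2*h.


V = pi * r^2 * h
  = pi * 4.8^2 * 14
  = pi * 23.04 * 14
  = 1013.35 m^3


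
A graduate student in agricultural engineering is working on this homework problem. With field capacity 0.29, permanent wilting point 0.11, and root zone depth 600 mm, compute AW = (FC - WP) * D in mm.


AW = (FC - WP) * D
   = (0.29 - 0.11) * 600
   = 0.18 * 600
   = 108 mm


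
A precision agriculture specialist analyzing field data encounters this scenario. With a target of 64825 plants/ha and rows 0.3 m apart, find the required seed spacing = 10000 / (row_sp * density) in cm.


spacing = 10000 / (row_sp * density)
        = 10000 / (0.3 * 64825)
        = 10000 / 19447.50
        = 0.51420 m = 51.42 cm


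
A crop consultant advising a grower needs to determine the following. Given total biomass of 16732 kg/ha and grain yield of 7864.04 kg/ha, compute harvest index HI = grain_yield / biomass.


HI = grain_yield / biomass
   = 7864.04 / 16732
   = 0.47


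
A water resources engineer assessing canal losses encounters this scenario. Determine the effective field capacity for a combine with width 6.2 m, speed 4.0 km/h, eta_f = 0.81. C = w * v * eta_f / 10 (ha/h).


C = w * v * eta_f / 10
  = 6.2 * 4.0 * 0.81 / 10
  = 20.09 / 10
  = 2.01 ha/h


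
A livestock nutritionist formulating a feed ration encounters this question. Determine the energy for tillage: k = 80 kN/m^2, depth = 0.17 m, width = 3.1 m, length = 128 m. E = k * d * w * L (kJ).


E = k * d * w * L
  = 80 * 0.17 * 3.1 * 128
  = 5396.48 kJ


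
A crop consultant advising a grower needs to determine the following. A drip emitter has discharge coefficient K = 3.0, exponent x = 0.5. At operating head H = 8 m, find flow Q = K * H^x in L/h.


Q = K * H^x
  = 3.0 * 8^0.5
  = 3.0 * 2.8284
  = 8.49 L/h


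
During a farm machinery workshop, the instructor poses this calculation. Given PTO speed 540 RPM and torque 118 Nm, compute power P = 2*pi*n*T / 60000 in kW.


P = 2*pi*n*T / 60000
  = 2*pi * 540 * 118 / 60000
  = 400364.57 / 60000
  = 6.67 kW


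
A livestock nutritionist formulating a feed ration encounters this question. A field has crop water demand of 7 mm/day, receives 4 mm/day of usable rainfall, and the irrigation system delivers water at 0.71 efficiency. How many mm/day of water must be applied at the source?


IWR = (ETc - Pe) / Ea
    = (7 - 4) / 0.71
    = 3 / 0.71
    = 4.23 mm/day


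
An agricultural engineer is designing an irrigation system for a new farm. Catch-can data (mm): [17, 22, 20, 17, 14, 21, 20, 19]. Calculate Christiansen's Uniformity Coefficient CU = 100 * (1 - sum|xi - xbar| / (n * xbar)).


xbar = 150 / 8 = 18.750
sum|xi - xbar| = 16.500
CU = 100 * (1 - 16.500 / (8 * 18.750))
   = 100 * (1 - 0.1100)
   = 89%


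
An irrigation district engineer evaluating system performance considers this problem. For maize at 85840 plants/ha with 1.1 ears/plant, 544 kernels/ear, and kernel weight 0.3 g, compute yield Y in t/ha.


Y = density * ears * kernels * kw
  = 85840 * 1.1 * 544 * 0.3 g/ha
  = 15409996.80 g/ha
  = 15410.00 kg/ha = 15.41 t/ha


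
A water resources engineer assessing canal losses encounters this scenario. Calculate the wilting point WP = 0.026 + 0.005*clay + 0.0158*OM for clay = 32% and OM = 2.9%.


WP = 0.026 + 0.005*32 + 0.0158*2.9
   = 0.026 + 0.1600 + 0.0458
   = 0.2318


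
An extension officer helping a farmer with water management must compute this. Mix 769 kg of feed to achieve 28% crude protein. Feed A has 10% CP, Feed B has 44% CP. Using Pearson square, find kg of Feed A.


parts_A = CP_b - target = 44 - 28 = 16
parts_B = target - CP_a = 28 - 10 = 18
total_parts = 16 + 18 = 34
Feed A = 769 * 16 / 34 = 361.88 kg
Feed B = 769 * 18 / 34 = 407.12 kg

361.88 kg


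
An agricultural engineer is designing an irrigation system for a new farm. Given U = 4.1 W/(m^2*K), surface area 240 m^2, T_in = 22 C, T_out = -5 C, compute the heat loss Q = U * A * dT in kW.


dT = 22 - (-5) = 27 K
Q = U * A * dT
  = 4.1 * 240 * 27
  = 26568 W = 26.57 kW


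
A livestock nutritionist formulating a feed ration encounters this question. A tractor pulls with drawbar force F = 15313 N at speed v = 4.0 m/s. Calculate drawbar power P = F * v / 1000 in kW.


P = F * v / 1000
  = 15313 * 4.0 / 1000
  = 61252 / 1000
  = 61.25 kW


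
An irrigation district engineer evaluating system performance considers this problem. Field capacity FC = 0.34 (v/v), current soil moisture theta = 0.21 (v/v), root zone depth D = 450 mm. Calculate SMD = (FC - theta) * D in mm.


SMD = (FC - theta) * D
    = (0.34 - 0.21) * 450
    = 0.130 * 450
    = 58.50 mm


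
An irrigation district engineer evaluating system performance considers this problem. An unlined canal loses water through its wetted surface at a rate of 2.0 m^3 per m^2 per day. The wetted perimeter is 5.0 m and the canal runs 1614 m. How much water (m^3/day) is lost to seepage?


S = C * P * L
  = 2.0 * 5.0 * 1614
  = 16140 m^3/day


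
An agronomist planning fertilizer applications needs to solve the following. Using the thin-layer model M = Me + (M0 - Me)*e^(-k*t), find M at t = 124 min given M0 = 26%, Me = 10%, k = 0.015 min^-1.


M = Me + (M0 - Me) * e^(-k*t)
  = 10 + (26 - 10) * e^(-0.015*124)
  = 10 + 16 * e^(-1.860)
  = 10 + 16 * 0.15567
  = 10 + 2.4908
  = 12.49%


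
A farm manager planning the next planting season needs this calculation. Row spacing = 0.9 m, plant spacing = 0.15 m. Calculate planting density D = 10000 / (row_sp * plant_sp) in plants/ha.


D = 10000 / (row_sp * plant_sp)
  = 10000 / (0.9 * 0.15)
  = 10000 / 0.1350
  = 74074.07 plants/ha


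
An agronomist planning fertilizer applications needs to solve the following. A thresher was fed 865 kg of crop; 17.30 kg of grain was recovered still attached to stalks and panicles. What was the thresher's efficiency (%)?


eta = (total - unthreshed) / total * 100
    = (865 - 17.30) / 865 * 100
    = 847.70 / 865 * 100
    = 98%


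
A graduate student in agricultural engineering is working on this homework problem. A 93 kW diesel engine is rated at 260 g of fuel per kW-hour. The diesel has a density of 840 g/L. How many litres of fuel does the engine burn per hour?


FC = P * BSFC / rho_fuel
   = 93 * 260 / 840
   = 24180 / 840
   = 28.79 L/h


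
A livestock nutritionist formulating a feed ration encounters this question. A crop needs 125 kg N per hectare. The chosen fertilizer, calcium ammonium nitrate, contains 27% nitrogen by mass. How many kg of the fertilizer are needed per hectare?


Rate = N_required / (N_content / 100)
     = 125 / (27 / 100)
     = 125 / 0.27
     = 462.96 kg/ha


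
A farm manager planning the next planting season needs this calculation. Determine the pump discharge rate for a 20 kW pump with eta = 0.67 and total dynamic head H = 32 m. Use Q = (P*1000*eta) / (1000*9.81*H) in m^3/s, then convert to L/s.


Q = (P * 1000 * eta) / (rho * g * H)
  = (20 * 1000 * 0.67) / (1000 * 9.81 * 32)
  = 13400 / 313920
  = 0.04269 m^3/s = 42.69 L/s


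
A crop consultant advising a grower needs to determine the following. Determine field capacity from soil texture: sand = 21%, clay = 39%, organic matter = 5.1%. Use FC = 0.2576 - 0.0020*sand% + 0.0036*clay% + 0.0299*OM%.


FC = 0.2576 - 0.0020*21 + 0.0036*39 + 0.0299*5.1
   = 0.2576 - 0.0420 + 0.1404 + 0.1525
   = 0.5085


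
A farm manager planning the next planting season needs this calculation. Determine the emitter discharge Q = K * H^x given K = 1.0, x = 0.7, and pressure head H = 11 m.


Q = K * H^x
  = 1.0 * 11^0.7
  = 1.0 * 5.3577
  = 5.36 L/h


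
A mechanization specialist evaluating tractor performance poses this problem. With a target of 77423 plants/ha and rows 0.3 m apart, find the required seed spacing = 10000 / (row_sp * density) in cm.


spacing = 10000 / (row_sp * density)
        = 10000 / (0.3 * 77423)
        = 10000 / 23226.90
        = 0.43054 m = 43.05 cm


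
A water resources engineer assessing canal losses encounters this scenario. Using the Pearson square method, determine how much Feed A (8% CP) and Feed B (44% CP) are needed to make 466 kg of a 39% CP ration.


parts_A = CP_b - target = 44 - 39 = 5
parts_B = target - CP_a = 39 - 8 = 31
total_parts = 5 + 31 = 36
Feed A = 466 * 5 / 36 = 64.72 kg
Feed B = 466 * 31 / 36 = 401.28 kg

64.72 kg


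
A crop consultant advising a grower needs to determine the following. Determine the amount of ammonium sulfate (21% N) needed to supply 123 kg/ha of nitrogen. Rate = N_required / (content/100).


Rate = N_required / (N_content / 100)
     = 123 / (21 / 100)
     = 123 / 0.21
     = 585.71 kg/ha


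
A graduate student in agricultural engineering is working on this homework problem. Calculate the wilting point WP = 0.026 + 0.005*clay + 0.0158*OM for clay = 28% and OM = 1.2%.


WP = 0.026 + 0.005*28 + 0.0158*1.2
   = 0.026 + 0.1400 + 0.0190
   = 0.1850


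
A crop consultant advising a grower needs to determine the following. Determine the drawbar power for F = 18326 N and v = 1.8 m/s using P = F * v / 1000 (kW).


P = F * v / 1000
  = 18326 * 1.8 / 1000
  = 32986.80 / 1000
  = 32.99 kW


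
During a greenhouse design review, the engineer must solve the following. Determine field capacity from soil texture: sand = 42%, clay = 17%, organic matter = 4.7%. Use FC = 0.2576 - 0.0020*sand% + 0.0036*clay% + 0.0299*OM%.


FC = 0.2576 - 0.0020*42 + 0.0036*17 + 0.0299*4.7
   = 0.2576 - 0.0840 + 0.0612 + 0.1405
   = 0.3753


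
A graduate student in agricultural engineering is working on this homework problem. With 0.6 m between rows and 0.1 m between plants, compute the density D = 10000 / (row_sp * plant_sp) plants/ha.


D = 10000 / (row_sp * plant_sp)
  = 10000 / (0.6 * 0.1)
  = 10000 / 0.0600
  = 166666.67 plants/ha


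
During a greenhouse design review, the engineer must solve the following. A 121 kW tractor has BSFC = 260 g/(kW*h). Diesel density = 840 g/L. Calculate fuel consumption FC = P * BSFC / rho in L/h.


FC = P * BSFC / rho_fuel
   = 121 * 260 / 840
   = 31460 / 840
   = 37.45 L/h


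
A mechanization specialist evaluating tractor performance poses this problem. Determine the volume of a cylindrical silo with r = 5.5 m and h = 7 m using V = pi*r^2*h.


V = pi * r^2 * h
  = pi * 5.5^2 * 7
  = pi * 30.25 * 7
  = 665.23 m^3


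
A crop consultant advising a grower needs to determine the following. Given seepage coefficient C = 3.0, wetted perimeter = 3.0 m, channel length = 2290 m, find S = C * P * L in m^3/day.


S = C * P * L
  = 3.0 * 3.0 * 2290
  = 20610 m^3/day


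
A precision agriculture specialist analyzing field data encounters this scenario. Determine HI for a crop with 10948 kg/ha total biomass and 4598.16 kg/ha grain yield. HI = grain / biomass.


HI = grain_yield / biomass
   = 4598.16 / 10948
   = 0.42


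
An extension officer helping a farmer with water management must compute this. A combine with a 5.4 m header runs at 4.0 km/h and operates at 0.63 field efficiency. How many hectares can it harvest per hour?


C = w * v * eta_f / 10
  = 5.4 * 4.0 * 0.63 / 10
  = 13.61 / 10
  = 1.36 ha/h


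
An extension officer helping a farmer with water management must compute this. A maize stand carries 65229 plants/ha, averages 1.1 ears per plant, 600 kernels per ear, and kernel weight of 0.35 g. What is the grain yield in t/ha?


Y = density * ears * kernels * kw
  = 65229 * 1.1 * 600 * 0.35 g/ha
  = 15067899.00 g/ha
  = 15067.90 kg/ha = 15.07 t/ha


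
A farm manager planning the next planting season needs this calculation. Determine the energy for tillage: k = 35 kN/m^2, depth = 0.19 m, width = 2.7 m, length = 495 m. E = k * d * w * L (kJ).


E = k * d * w * L
  = 35 * 0.19 * 2.7 * 495
  = 8887.73 kJ


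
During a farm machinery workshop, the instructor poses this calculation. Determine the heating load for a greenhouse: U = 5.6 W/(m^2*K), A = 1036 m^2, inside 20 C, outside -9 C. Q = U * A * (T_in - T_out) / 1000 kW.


dT = 20 - (-9) = 29 K
Q = U * A * dT
  = 5.6 * 1036 * 29
  = 168246.40 W = 168.25 kW


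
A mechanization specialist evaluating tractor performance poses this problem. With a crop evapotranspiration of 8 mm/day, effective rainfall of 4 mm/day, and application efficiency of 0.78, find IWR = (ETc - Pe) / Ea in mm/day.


IWR = (ETc - Pe) / Ea
    = (8 - 4) / 0.78
    = 4 / 0.78
    = 5.13 mm/day


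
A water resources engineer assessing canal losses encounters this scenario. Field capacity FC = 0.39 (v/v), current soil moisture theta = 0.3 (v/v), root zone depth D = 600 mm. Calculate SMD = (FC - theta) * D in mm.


SMD = (FC - theta) * D
    = (0.39 - 0.3) * 600
    = 0.090 * 600
    = 54 mm


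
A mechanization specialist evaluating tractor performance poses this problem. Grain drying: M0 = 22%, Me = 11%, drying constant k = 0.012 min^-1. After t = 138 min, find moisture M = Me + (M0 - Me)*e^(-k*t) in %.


M = Me + (M0 - Me) * e^(-k*t)
  = 11 + (22 - 11) * e^(-0.012*138)
  = 11 + 11 * e^(-1.656)
  = 11 + 11 * 0.19090
  = 11 + 2.0999
  = 13.10%


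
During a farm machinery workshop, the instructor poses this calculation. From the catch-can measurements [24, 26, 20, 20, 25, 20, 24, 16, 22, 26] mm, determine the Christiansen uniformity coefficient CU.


xbar = 223 / 10 = 22.300
sum|xi - xbar| = 27
CU = 100 * (1 - 27 / (10 * 22.300))
   = 100 * (1 - 0.1211)
   = 87.89%


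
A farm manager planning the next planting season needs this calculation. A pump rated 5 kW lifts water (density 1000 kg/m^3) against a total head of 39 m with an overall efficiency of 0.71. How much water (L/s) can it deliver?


Q = (P * 1000 * eta) / (rho * g * H)
  = (5 * 1000 * 0.71) / (1000 * 9.81 * 39)
  = 3550 / 382590
  = 0.00928 m^3/s = 9.28 L/s


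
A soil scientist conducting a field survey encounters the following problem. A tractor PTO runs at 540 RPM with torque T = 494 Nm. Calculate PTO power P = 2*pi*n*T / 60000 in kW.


P = 2*pi*n*T / 60000
  = 2*pi * 540 * 494 / 60000
  = 1676102.51 / 60000
  = 27.94 kW


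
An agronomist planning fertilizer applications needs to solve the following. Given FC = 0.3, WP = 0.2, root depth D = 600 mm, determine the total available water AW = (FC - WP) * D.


AW = (FC - WP) * D
   = (0.3 - 0.2) * 600
   = 0.10 * 600
   = 60 mm


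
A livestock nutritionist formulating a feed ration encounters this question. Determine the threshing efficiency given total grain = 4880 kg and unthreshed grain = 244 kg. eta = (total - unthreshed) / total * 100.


eta = (total - unthreshed) / total * 100
    = (4880 - 244) / 4880 * 100
    = 4636 / 4880 * 100
    = 95%


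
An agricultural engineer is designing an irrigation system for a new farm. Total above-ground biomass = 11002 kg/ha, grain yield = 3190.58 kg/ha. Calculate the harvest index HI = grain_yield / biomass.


HI = grain_yield / biomass
   = 3190.58 / 11002
   = 0.29


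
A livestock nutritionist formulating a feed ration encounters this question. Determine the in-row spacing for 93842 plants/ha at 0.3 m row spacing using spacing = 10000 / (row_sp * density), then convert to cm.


spacing = 10000 / (row_sp * density)
        = 10000 / (0.3 * 93842)
        = 10000 / 28152.60
        = 0.35521 m = 35.52 cm


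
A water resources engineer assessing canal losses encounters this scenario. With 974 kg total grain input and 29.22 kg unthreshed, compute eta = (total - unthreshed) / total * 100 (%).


eta = (total - unthreshed) / total * 100
    = (974 - 29.22) / 974 * 100
    = 944.78 / 974 * 100
    = 97%


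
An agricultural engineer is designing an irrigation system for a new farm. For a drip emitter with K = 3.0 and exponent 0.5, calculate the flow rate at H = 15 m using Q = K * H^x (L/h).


Q = K * H^x
  = 3.0 * 15^0.5
  = 3.0 * 3.8730
  = 11.62 L/h


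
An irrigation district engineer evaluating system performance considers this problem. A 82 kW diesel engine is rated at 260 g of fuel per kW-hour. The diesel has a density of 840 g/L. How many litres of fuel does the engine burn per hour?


FC = P * BSFC / rho_fuel
   = 82 * 260 / 840
   = 21320 / 840
   = 25.38 L/h


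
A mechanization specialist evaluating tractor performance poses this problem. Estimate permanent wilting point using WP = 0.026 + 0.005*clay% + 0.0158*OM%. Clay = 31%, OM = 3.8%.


WP = 0.026 + 0.005*31 + 0.0158*3.8
   = 0.026 + 0.1550 + 0.0600
   = 0.2410


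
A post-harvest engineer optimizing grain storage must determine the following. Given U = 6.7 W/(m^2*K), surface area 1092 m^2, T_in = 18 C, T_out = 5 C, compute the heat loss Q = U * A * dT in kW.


dT = 18 - (5) = 13 K
Q = U * A * dT
  = 6.7 * 1092 * 13
  = 95113.20 W = 95.11 kW


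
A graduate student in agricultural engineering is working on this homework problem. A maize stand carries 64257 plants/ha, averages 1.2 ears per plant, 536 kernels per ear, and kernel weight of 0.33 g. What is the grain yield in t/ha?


Y = density * ears * kernels * kw
  = 64257 * 1.2 * 536 * 0.33 g/ha
  = 13638933.79 g/ha
  = 13638.93 kg/ha = 13.64 t/ha


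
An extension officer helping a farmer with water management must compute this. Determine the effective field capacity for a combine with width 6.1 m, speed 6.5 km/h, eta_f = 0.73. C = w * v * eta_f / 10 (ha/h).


C = w * v * eta_f / 10
  = 6.1 * 6.5 * 0.73 / 10
  = 28.94 / 10
  = 2.89 ha/h


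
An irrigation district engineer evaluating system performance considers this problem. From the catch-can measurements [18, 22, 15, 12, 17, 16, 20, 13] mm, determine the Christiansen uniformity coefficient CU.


xbar = 133 / 8 = 16.625
sum|xi - xbar| = 21
CU = 100 * (1 - 21 / (8 * 16.625))
   = 100 * (1 - 0.1579)
   = 84.21%


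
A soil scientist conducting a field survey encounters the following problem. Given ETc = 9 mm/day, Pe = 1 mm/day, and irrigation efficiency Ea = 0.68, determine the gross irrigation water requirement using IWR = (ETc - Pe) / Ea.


IWR = (ETc - Pe) / Ea
    = (9 - 1) / 0.68
    = 8 / 0.68
    = 11.76 mm/day


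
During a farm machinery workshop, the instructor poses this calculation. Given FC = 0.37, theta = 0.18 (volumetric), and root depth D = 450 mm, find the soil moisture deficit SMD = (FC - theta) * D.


SMD = (FC - theta) * D
    = (0.37 - 0.18) * 450
    = 0.190 * 450
    = 85.50 mm


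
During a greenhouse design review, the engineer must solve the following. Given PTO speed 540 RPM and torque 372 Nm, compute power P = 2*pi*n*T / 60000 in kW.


P = 2*pi*n*T / 60000
  = 2*pi * 540 * 372 / 60000
  = 1262166.26 / 60000
  = 21.04 kW


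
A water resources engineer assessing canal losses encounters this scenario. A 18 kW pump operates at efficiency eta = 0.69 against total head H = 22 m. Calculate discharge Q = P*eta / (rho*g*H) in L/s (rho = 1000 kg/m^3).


Q = (P * 1000 * eta) / (rho * g * H)
  = (18 * 1000 * 0.69) / (1000 * 9.81 * 22)
  = 12420 / 215820
  = 0.05755 m^3/s = 57.55 L/s


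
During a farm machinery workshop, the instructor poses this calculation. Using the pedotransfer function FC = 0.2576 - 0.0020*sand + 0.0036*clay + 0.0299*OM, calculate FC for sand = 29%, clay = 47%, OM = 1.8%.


FC = 0.2576 - 0.0020*29 + 0.0036*47 + 0.0299*1.8
   = 0.2576 - 0.0580 + 0.1692 + 0.0538
   = 0.4226


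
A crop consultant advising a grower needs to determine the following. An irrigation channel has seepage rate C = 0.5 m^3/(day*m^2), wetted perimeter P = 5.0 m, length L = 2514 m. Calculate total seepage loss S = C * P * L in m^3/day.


S = C * P * L
  = 0.5 * 5.0 * 2514
  = 6285 m^3/day


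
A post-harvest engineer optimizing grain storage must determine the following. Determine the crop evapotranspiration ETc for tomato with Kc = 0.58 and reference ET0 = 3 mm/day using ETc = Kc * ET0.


ETc = Kc * ET0
    = 0.58 * 3
    = 1.74 mm/day


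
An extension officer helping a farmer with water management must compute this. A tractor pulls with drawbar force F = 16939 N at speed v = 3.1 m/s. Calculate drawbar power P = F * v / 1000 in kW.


P = F * v / 1000
  = 16939 * 3.1 / 1000
  = 52510.90 / 1000
  = 52.51 kW


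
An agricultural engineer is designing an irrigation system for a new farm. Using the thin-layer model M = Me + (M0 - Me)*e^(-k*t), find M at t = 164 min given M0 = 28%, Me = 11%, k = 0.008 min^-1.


M = Me + (M0 - Me) * e^(-k*t)
  = 11 + (28 - 11) * e^(-0.008*164)
  = 11 + 17 * e^(-1.312)
  = 11 + 17 * 0.26928
  = 11 + 4.5778
  = 15.58%


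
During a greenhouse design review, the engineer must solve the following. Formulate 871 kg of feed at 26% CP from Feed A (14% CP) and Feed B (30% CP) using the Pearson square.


parts_A = CP_b - target = 30 - 26 = 4
parts_B = target - CP_a = 26 - 14 = 12
total_parts = 4 + 12 = 16
Feed A = 871 * 4 / 16 = 217.75 kg
Feed B = 871 * 12 / 16 = 653.25 kg

217.75 kg


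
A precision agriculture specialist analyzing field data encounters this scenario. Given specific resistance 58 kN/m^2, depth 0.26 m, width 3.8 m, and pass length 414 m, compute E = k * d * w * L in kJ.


E = k * d * w * L
  = 58 * 0.26 * 3.8 * 414
  = 23723.86 kJ


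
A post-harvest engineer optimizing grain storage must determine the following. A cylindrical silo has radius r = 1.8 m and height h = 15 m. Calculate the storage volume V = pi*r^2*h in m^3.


V = pi * r^2 * h
  = pi * 1.8^2 * 15
  = pi * 3.24 * 15
  = 152.68 m^3


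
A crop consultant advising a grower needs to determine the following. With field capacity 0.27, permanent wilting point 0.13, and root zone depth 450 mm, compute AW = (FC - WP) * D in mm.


AW = (FC - WP) * D
   = (0.27 - 0.13) * 450
   = 0.14 * 450
   = 63 mm


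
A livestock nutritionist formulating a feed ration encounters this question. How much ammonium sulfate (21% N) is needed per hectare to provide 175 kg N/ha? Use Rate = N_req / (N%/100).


Rate = N_required / (N_content / 100)
     = 175 / (21 / 100)
     = 175 / 0.21
     = 833.33 kg/ha


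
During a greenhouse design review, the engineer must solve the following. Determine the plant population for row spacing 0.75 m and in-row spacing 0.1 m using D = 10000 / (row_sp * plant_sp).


D = 10000 / (row_sp * plant_sp)
  = 10000 / (0.75 * 0.1)
  = 10000 / 0.0750
  = 133333.33 plants/ha


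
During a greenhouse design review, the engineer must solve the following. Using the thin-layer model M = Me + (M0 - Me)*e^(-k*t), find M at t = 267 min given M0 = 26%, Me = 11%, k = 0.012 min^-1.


M = Me + (M0 - Me) * e^(-k*t)
  = 11 + (26 - 11) * e^(-0.012*267)
  = 11 + 15 * e^(-3.204)
  = 11 + 15 * 0.04060
  = 11 + 0.6090
  = 11.61%


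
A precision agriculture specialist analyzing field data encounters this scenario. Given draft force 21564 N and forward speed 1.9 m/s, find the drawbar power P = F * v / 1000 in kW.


P = F * v / 1000
  = 21564 * 1.9 / 1000
  = 40971.60 / 1000
  = 40.97 kW


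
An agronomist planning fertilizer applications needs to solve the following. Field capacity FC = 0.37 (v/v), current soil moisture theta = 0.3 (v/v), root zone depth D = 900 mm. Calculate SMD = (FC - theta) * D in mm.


SMD = (FC - theta) * D
    = (0.37 - 0.3) * 900
    = 0.070 * 900
    = 63 mm


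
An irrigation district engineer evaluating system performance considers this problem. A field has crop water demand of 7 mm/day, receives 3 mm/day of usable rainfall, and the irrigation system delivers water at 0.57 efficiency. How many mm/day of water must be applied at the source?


IWR = (ETc - Pe) / Ea
    = (7 - 3) / 0.57
    = 4 / 0.57
    = 7.02 mm/day


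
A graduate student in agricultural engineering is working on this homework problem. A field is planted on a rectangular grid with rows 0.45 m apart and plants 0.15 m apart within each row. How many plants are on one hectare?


D = 10000 / (row_sp * plant_sp)
  = 10000 / (0.45 * 0.15)
  = 10000 / 0.0675
  = 148148.15 plants/ha


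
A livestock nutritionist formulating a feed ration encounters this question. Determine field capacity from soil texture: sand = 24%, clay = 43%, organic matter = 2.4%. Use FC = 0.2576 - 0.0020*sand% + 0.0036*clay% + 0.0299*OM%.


FC = 0.2576 - 0.0020*24 + 0.0036*43 + 0.0299*2.4
   = 0.2576 - 0.0480 + 0.1548 + 0.0718
   = 0.4362


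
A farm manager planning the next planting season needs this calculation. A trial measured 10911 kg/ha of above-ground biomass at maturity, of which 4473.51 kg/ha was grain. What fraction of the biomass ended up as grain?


HI = grain_yield / biomass
   = 4473.51 / 10911
   = 0.41


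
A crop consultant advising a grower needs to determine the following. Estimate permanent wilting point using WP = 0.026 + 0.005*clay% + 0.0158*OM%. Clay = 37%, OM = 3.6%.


WP = 0.026 + 0.005*37 + 0.0158*3.6
   = 0.026 + 0.1850 + 0.0569
   = 0.2679


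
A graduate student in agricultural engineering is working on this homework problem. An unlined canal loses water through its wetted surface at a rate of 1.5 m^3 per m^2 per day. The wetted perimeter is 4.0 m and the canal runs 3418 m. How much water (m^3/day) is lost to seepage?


S = C * P * L
  = 1.5 * 4.0 * 3418
  = 20508 m^3/day


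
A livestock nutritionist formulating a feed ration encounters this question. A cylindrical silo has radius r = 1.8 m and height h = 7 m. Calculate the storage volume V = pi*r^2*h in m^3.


V = pi * r^2 * h
  = pi * 1.8^2 * 7
  = pi * 3.24 * 7
  = 71.25 m^3


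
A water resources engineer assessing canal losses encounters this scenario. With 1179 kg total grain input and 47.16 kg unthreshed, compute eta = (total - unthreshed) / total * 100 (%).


eta = (total - unthreshed) / total * 100
    = (1179 - 47.16) / 1179 * 100
    = 1131.84 / 1179 * 100
    = 96%


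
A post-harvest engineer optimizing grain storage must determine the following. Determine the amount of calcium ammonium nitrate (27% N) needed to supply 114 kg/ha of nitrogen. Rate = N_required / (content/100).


Rate = N_required / (N_content / 100)
     = 114 / (27 / 100)
     = 114 / 0.27
     = 422.22 kg/ha


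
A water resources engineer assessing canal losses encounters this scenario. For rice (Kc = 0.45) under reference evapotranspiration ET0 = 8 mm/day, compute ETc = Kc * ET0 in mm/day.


ETc = Kc * ET0
    = 0.45 * 8
    = 3.60 mm/day


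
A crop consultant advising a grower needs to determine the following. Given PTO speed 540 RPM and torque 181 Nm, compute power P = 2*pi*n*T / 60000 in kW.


P = 2*pi*n*T / 60000
  = 2*pi * 540 * 181 / 60000
  = 614118.53 / 60000
  = 10.24 kW


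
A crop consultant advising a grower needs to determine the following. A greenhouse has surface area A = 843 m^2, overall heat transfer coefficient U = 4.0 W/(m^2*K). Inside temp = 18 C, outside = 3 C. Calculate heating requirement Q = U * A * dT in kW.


dT = 18 - (3) = 15 K
Q = U * A * dT
  = 4.0 * 843 * 15
  = 50580 W = 50.58 kW


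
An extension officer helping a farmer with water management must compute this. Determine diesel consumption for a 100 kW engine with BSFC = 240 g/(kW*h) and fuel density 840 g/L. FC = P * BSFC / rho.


FC = P * BSFC / rho_fuel
   = 100 * 240 / 840
   = 24000 / 840
   = 28.57 L/h


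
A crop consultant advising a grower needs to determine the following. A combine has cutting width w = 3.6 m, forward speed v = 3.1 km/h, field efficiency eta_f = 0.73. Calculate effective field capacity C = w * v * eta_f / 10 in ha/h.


C = w * v * eta_f / 10
  = 3.6 * 3.1 * 0.73 / 10
  = 8.15 / 10
  = 0.81 ha/h


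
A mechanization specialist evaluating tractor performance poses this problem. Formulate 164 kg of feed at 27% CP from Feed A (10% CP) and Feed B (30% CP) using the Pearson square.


parts_A = CP_b - target = 30 - 27 = 3
parts_B = target - CP_a = 27 - 10 = 17
total_parts = 3 + 17 = 20
Feed A = 164 * 3 / 20 = 24.60 kg
Feed B = 164 * 17 / 20 = 139.40 kg

24.60 kg


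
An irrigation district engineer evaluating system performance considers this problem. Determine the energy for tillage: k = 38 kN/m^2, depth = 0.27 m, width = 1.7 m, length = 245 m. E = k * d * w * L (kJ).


E = k * d * w * L
  = 38 * 0.27 * 1.7 * 245
  = 4273.29 kJ


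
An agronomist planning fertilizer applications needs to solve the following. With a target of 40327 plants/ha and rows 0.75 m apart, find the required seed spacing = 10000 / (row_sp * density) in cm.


spacing = 10000 / (row_sp * density)
        = 10000 / (0.75 * 40327)
        = 10000 / 30245.25
        = 0.33063 m = 33.06 cm


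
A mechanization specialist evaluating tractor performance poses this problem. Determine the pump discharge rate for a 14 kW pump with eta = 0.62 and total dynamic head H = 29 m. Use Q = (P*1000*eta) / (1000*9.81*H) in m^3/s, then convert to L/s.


Q = (P * 1000 * eta) / (rho * g * H)
  = (14 * 1000 * 0.62) / (1000 * 9.81 * 29)
  = 8680 / 284490
  = 0.03051 m^3/s = 30.51 L/s


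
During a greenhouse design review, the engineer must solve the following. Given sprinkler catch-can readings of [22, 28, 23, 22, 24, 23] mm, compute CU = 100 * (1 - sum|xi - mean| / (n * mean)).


xbar = 142 / 6 = 23.667
sum|xi - xbar| = 9.333
CU = 100 * (1 - 9.333 / (6 * 23.667))
   = 100 * (1 - 0.0657)
   = 93.43%


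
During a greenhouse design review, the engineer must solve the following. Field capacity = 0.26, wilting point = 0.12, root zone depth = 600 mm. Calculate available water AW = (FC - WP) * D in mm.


AW = (FC - WP) * D
   = (0.26 - 0.12) * 600
   = 0.14 * 600
   = 84 mm


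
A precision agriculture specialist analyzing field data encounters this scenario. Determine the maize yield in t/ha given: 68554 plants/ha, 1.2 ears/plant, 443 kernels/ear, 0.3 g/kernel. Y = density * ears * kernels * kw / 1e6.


Y = density * ears * kernels * kw
  = 68554 * 1.2 * 443 * 0.3 g/ha
  = 10932991.92 g/ha
  = 10932.99 kg/ha = 10.93 t/ha


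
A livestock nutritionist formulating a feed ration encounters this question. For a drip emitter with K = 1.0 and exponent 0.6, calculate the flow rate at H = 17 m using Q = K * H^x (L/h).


Q = K * H^x
  = 1.0 * 17^0.6
  = 1.0 * 5.4736
  = 5.47 L/h


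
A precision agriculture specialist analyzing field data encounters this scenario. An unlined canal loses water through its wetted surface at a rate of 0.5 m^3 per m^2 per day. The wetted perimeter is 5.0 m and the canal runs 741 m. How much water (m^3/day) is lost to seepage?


S = C * P * L
  = 0.5 * 5.0 * 741
  = 1852.50 m^3/day


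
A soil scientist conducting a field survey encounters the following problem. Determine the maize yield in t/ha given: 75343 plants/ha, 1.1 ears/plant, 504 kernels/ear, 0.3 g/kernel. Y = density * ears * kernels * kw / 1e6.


Y = density * ears * kernels * kw
  = 75343 * 1.1 * 504 * 0.3 g/ha
  = 12531047.76 g/ha
  = 12531.05 kg/ha = 12.53 t/ha


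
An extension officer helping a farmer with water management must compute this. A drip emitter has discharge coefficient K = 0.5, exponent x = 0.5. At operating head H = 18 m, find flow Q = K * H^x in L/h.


Q = K * H^x
  = 0.5 * 18^0.5
  = 0.5 * 4.2426
  = 2.12 L/h


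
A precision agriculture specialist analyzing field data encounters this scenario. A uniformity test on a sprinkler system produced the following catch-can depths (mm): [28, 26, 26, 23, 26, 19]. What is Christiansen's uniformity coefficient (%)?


xbar = 148 / 6 = 24.667
sum|xi - xbar| = 14.667
CU = 100 * (1 - 14.667 / (6 * 24.667))
   = 100 * (1 - 0.0991)
   = 90.09%


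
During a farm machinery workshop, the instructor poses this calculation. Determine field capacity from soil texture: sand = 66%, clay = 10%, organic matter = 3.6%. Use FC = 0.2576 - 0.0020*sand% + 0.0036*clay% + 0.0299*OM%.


FC = 0.2576 - 0.0020*66 + 0.0036*10 + 0.0299*3.6
   = 0.2576 - 0.1320 + 0.0360 + 0.1076
   = 0.2692


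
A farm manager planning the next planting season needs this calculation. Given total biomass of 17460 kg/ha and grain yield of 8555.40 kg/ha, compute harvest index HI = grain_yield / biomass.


HI = grain_yield / biomass
   = 8555.40 / 17460
   = 0.49


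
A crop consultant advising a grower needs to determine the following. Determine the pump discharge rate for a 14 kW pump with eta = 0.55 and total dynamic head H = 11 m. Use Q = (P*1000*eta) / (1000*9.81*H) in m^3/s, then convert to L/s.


Q = (P * 1000 * eta) / (rho * g * H)
  = (14 * 1000 * 0.55) / (1000 * 9.81 * 11)
  = 7700 / 107910
  = 0.07136 m^3/s = 71.36 L/s


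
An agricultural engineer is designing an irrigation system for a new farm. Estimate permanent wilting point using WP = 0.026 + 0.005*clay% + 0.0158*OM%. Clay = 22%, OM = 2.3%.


WP = 0.026 + 0.005*22 + 0.0158*2.3
   = 0.026 + 0.1100 + 0.0363
   = 0.1723


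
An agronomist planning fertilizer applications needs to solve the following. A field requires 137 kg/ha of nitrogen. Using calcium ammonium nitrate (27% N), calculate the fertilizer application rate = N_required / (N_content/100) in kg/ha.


Rate = N_required / (N_content / 100)
     = 137 / (27 / 100)
     = 137 / 0.27
     = 507.41 kg/ha


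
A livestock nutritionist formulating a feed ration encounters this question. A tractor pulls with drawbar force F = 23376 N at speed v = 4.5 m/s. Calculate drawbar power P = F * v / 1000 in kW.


P = F * v / 1000
  = 23376 * 4.5 / 1000
  = 105192 / 1000
  = 105.19 kW


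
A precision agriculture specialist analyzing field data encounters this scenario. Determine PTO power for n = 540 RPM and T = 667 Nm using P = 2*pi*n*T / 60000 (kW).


P = 2*pi*n*T / 60000
  = 2*pi * 540 * 667 / 60000
  = 2263077.68 / 60000
  = 37.72 kW


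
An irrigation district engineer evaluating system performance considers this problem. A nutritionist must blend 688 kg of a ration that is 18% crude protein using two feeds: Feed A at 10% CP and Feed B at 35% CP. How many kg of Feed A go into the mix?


parts_A = CP_b - target = 35 - 18 = 17
parts_B = target - CP_a = 18 - 10 = 8
total_parts = 17 + 8 = 25
Feed A = 688 * 17 / 25 = 467.84 kg
Feed B = 688 * 8 / 25 = 220.16 kg

467.84 kg


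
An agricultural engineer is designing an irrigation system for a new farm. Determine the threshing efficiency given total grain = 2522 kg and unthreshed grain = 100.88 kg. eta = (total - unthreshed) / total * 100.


eta = (total - unthreshed) / total * 100
    = (2522 - 100.88) / 2522 * 100
    = 2421.12 / 2522 * 100
    = 96%


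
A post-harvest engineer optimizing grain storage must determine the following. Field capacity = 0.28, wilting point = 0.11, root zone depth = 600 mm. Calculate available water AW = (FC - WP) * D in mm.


AW = (FC - WP) * D
   = (0.28 - 0.11) * 600
   = 0.17 * 600
   = 102 mm
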